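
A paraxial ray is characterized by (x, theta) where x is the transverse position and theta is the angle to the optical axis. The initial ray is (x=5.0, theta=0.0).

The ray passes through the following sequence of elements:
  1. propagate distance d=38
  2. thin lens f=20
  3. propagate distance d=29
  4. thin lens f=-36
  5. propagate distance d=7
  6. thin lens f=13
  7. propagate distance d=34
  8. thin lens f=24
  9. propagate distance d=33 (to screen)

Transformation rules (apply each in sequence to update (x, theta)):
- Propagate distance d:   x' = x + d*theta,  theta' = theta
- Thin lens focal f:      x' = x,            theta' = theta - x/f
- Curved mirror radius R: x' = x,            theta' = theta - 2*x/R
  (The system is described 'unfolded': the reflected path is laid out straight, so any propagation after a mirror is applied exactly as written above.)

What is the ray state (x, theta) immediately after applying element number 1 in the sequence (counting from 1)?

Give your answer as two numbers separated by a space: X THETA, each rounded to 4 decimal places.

Initial: x=5.0000 theta=0.0000
After 1 (propagate distance d=38): x=5.0000 theta=0.0000
Rounded to 4 decimal places: x = 5.0000, theta = 0.0000

Answer: 5.0000 0.0000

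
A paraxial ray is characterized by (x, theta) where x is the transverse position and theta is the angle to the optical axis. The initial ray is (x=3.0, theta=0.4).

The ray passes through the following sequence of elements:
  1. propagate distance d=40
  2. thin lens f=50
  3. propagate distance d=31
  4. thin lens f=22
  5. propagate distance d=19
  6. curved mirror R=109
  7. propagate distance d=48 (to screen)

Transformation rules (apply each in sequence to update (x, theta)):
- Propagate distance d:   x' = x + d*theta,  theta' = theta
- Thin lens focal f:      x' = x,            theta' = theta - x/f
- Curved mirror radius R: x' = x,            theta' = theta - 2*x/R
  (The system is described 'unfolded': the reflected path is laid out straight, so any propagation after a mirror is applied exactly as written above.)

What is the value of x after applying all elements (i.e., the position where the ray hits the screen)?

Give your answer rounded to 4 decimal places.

Answer: -41.4829

Derivation:
Initial: x=3.0000 theta=0.4000
After 1 (propagate distance d=40): x=19.0000 theta=0.4000
After 2 (thin lens f=50): x=19.0000 theta=0.0200
After 3 (propagate distance d=31): x=19.6200 theta=0.0200
After 4 (thin lens f=22): x=19.6200 theta=-959/1100 (≈-0.8718)
After 5 (propagate distance d=19): x=3361/1100 (≈3.0555) theta=-959/1100 (≈-0.8718)
After 6 (curved mirror R=109): x=3361/1100 (≈3.0555) theta=-111253/119900 (≈-0.9279)
After 7 (propagate distance d=48 (to screen)): x=-994759/23980 (≈-41.4829) theta=-111253/119900 (≈-0.9279)
Rounded to 4 decimal places: x = -41.4829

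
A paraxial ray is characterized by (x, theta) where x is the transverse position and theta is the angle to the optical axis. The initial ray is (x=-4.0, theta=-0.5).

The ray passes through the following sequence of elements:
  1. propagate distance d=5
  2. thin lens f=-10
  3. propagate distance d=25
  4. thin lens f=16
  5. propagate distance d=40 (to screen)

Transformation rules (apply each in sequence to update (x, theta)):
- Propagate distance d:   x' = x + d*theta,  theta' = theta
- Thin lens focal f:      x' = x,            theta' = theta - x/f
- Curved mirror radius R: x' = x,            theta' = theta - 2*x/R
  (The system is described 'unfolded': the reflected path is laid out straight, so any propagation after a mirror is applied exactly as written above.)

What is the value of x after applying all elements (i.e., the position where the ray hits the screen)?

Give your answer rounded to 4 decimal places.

Answer: 6.8750

Derivation:
Initial: x=-4.0000 theta=-0.5000
After 1 (propagate distance d=5): x=-6.5000 theta=-0.5000
After 2 (thin lens f=-10): x=-6.5000 theta=-1.1500
After 3 (propagate distance d=25): x=-35.2500 theta=-1.1500
After 4 (thin lens f=16): x=-35.2500 theta=337/320 (≈1.0531)
After 5 (propagate distance d=40 (to screen)): x=6.8750 theta=337/320 (≈1.0531)
Rounded to 4 decimal places: x = 6.8750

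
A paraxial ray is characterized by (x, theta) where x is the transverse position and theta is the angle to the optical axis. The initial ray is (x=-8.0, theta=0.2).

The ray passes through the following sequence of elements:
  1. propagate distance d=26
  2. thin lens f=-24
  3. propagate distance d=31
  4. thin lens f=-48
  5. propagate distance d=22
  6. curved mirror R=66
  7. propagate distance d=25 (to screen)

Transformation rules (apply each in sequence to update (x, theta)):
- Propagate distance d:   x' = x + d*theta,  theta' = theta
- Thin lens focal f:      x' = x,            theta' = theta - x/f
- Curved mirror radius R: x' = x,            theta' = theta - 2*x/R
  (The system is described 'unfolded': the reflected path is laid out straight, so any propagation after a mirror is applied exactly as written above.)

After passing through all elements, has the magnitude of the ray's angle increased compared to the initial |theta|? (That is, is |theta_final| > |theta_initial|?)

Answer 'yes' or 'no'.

Initial: x=-8.0000 theta=0.2000
After 1 (propagate distance d=26): x=-2.8000 theta=0.2000
After 2 (thin lens f=-24): x=-2.8000 theta=1/12 (≈0.0833)
After 3 (propagate distance d=31): x=-13/60 (≈-0.2167) theta=1/12 (≈0.0833)
After 4 (thin lens f=-48): x=-13/60 (≈-0.2167) theta=227/2880 (≈0.0788)
After 5 (propagate distance d=22): x=437/288 (≈1.5174) theta=227/2880 (≈0.0788)
After 6 (curved mirror R=66): x=437/288 (≈1.5174) theta=3121/95040 (≈0.0328)
After 7 (propagate distance d=25 (to screen)): x=44447/19008 (≈2.3383) theta=3121/95040 (≈0.0328)
|theta_initial|=0.2000 |theta_final|=3121/95040 (≈0.0328) -> not increased

Answer: no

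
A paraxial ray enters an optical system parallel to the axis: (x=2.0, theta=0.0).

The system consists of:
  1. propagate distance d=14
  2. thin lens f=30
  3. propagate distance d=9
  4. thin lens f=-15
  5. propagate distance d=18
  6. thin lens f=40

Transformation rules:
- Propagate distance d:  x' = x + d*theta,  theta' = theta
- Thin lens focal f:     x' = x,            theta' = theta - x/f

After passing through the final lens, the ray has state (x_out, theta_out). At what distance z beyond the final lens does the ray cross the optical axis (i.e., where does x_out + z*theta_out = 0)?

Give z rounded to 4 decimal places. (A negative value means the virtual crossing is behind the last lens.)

Initial: x=2.0000 theta=0.0000
After 1 (propagate distance d=14): x=2.0000 theta=0.0000
After 2 (thin lens f=30): x=2.0000 theta=-1/15 (≈-0.0667)
After 3 (propagate distance d=9): x=1.4000 theta=-1/15 (≈-0.0667)
After 4 (thin lens f=-15): x=1.4000 theta=2/75 (≈0.0267)
After 5 (propagate distance d=18): x=1.8800 theta=2/75 (≈0.0267)
After 6 (thin lens f=40): x=1.8800 theta=-61/3000 (≈-0.0203)
z_focus = -x_out/theta_out = -(1.8800)/(-61/3000) = 5640/61 ≈ 92.4590
Rounded to 4 decimal places: z = 92.4590

Answer: 92.4590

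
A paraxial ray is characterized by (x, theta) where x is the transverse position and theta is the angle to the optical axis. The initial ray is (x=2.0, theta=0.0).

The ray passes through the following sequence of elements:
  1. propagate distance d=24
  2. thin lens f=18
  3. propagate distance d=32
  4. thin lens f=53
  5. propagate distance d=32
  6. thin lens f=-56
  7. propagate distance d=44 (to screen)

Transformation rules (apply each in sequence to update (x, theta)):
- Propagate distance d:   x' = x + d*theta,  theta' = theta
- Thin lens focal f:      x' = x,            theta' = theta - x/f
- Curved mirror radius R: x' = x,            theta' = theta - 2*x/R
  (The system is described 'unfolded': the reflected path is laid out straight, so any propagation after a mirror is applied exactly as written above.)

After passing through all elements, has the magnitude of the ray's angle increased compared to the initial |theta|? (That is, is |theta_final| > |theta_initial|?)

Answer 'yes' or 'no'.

Answer: yes

Derivation:
Initial: x=2.0000 theta=0.0000
After 1 (propagate distance d=24): x=2.0000 theta=0.0000
After 2 (thin lens f=18): x=2.0000 theta=-1/9 (≈-0.1111)
After 3 (propagate distance d=32): x=-14/9 (≈-1.5556) theta=-1/9 (≈-0.1111)
After 4 (thin lens f=53): x=-14/9 (≈-1.5556) theta=-13/159 (≈-0.0818)
After 5 (propagate distance d=32): x=-1990/477 (≈-4.1719) theta=-13/159 (≈-0.0818)
After 6 (thin lens f=-56): x=-1990/477 (≈-4.1719) theta=-2087/13356 (≈-0.1563)
After 7 (propagate distance d=44 (to screen)): x=-36887/3339 (≈-11.0473) theta=-2087/13356 (≈-0.1563)
|theta_initial|=0.0000 |theta_final|=2087/13356 (≈0.1563) -> increased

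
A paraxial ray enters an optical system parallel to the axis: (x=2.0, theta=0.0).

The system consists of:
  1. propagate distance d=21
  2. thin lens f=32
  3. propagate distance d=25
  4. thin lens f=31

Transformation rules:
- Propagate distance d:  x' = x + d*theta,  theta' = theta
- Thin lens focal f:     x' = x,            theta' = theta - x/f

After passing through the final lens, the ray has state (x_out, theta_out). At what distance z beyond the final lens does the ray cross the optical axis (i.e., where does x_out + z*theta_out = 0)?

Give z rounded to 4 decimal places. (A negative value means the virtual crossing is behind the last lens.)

Initial: x=2.0000 theta=0.0000
After 1 (propagate distance d=21): x=2.0000 theta=0.0000
After 2 (thin lens f=32): x=2.0000 theta=-0.0625
After 3 (propagate distance d=25): x=0.4375 theta=-0.0625
After 4 (thin lens f=31): x=0.4375 theta=-19/248 (≈-0.0766)
z_focus = -x_out/theta_out = -(0.4375)/(-19/248) = 217/38 ≈ 5.7105
Rounded to 4 decimal places: z = 5.7105

Answer: 5.7105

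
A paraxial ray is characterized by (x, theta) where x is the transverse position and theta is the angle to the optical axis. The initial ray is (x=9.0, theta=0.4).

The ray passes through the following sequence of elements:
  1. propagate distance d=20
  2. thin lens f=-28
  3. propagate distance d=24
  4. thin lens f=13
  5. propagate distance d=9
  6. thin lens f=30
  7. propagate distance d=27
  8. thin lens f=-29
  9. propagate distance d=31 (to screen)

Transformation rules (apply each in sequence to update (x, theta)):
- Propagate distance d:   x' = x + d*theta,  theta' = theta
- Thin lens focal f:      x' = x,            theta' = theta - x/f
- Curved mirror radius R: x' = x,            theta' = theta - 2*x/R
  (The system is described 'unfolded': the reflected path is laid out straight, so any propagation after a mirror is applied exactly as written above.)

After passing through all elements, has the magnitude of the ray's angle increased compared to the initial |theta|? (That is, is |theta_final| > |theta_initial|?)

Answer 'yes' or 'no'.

Initial: x=9.0000 theta=0.4000
After 1 (propagate distance d=20): x=17.0000 theta=0.4000
After 2 (thin lens f=-28): x=17.0000 theta=141/140 (≈1.0071)
After 3 (propagate distance d=24): x=1441/35 (≈41.1714) theta=141/140 (≈1.0071)
After 4 (thin lens f=13): x=1441/35 (≈41.1714) theta=-3931/1820 (≈-2.1599)
After 5 (propagate distance d=9): x=39553/1820 (≈21.7324) theta=-3931/1820 (≈-2.1599)
After 6 (thin lens f=30): x=39553/1820 (≈21.7324) theta=-157483/54600 (≈-2.8843)
After 7 (propagate distance d=27): x=-1021817/18200 (≈-56.1438) theta=-157483/54600 (≈-2.8843)
After 8 (thin lens f=-29): x=-1021817/18200 (≈-56.1438) theta=-3816229/791700 (≈-4.8203)
After 9 (propagate distance d=31 (to screen)): x=-46500611/226200 (≈-205.5730) theta=-3816229/791700 (≈-4.8203)
|theta_initial|=0.4000 |theta_final|=3816229/791700 (≈4.8203) -> increased

Answer: yes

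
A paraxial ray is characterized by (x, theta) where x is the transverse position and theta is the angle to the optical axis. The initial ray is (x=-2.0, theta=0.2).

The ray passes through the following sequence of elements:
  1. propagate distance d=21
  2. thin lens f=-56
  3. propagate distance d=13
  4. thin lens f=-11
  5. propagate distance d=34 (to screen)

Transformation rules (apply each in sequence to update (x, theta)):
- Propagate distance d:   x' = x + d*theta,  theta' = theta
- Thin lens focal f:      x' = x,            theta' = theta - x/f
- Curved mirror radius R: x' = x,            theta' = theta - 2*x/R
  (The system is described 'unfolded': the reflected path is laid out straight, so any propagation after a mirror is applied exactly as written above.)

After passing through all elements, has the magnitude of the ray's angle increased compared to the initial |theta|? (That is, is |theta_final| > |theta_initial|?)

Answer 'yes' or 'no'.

Initial: x=-2.0000 theta=0.2000
After 1 (propagate distance d=21): x=2.2000 theta=0.2000
After 2 (thin lens f=-56): x=2.2000 theta=67/280 (≈0.2393)
After 3 (propagate distance d=13): x=1487/280 (≈5.3107) theta=67/280 (≈0.2393)
After 4 (thin lens f=-11): x=1487/280 (≈5.3107) theta=278/385 (≈0.7221)
After 5 (propagate distance d=34 (to screen)): x=13139/440 (≈29.8614) theta=278/385 (≈0.7221)
|theta_initial|=0.2000 |theta_final|=278/385 (≈0.7221) -> increased

Answer: yes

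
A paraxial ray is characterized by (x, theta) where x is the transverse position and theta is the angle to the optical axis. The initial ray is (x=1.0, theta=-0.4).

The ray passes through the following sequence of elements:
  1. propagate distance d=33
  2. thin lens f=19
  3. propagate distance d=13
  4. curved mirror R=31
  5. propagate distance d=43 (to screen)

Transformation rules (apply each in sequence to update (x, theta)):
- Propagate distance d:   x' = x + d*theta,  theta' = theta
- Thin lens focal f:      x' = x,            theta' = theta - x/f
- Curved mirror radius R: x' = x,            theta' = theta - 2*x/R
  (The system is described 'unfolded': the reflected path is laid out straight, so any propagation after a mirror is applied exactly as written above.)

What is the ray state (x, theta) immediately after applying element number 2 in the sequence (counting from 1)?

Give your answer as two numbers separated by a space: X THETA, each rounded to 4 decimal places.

Answer: -12.2000 0.2421

Derivation:
Initial: x=1.0000 theta=-0.4000
After 1 (propagate distance d=33): x=-12.2000 theta=-0.4000
After 2 (thin lens f=19): x=-12.2000 theta=23/95 (≈0.2421)
Rounded to 4 decimal places: x = -12.2000, theta = 0.2421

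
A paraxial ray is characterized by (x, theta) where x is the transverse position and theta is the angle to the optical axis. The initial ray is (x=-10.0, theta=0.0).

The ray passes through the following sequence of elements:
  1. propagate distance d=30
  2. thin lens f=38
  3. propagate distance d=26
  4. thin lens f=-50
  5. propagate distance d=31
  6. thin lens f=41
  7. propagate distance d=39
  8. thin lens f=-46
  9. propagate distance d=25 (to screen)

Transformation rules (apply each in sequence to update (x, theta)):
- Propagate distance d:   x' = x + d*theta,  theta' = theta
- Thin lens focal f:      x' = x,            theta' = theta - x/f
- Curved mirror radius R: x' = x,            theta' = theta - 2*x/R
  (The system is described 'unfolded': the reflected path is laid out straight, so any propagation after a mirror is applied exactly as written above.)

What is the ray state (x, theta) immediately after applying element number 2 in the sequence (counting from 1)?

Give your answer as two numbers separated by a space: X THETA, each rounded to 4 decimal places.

Initial: x=-10.0000 theta=0.0000
After 1 (propagate distance d=30): x=-10.0000 theta=0.0000
After 2 (thin lens f=38): x=-10.0000 theta=5/19 (≈0.2632)
Rounded to 4 decimal places: x = -10.0000, theta = 0.2632

Answer: -10.0000 0.2632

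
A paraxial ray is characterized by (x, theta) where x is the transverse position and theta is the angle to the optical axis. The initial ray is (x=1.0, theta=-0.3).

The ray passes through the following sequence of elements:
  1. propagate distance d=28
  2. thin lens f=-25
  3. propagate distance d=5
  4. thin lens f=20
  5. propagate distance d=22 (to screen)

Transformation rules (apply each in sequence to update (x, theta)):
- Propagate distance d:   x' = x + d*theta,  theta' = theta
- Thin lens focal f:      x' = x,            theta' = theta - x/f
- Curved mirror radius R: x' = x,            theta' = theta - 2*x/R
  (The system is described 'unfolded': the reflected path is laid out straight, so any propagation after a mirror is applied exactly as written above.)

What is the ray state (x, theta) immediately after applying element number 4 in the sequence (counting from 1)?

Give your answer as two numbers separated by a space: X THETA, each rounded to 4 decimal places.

Answer: -10.3800 -0.0770

Derivation:
Initial: x=1.0000 theta=-0.3000
After 1 (propagate distance d=28): x=-7.4000 theta=-0.3000
After 2 (thin lens f=-25): x=-7.4000 theta=-0.5960
After 3 (propagate distance d=5): x=-10.3800 theta=-0.5960
After 4 (thin lens f=20): x=-10.3800 theta=-0.0770
Rounded to 4 decimal places: x = -10.3800, theta = -0.0770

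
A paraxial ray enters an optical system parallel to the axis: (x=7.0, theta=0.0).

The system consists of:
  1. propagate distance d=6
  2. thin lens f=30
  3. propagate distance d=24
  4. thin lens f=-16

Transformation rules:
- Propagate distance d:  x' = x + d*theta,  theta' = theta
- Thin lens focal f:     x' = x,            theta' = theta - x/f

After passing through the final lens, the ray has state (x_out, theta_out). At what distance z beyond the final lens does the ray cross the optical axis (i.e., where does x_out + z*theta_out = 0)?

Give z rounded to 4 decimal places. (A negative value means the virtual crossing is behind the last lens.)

Initial: x=7.0000 theta=0.0000
After 1 (propagate distance d=6): x=7.0000 theta=0.0000
After 2 (thin lens f=30): x=7.0000 theta=-7/30 (≈-0.2333)
After 3 (propagate distance d=24): x=1.4000 theta=-7/30 (≈-0.2333)
After 4 (thin lens f=-16): x=1.4000 theta=-7/48 (≈-0.1458)
z_focus = -x_out/theta_out = -(1.4000)/(-7/48) = 9.6000
Rounded to 4 decimal places: z = 9.6000

Answer: 9.6000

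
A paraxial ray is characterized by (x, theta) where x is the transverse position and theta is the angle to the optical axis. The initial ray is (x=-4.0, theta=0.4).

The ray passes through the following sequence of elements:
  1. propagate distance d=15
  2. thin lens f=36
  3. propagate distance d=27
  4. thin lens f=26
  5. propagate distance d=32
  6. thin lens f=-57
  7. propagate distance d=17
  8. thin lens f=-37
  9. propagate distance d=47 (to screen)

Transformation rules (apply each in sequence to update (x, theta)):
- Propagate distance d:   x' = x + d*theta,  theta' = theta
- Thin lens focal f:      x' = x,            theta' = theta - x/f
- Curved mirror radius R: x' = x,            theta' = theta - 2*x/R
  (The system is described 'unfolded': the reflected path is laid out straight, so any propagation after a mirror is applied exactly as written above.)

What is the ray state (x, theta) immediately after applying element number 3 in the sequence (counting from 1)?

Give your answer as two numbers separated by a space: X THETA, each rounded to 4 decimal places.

Answer: 11.3000 0.3444

Derivation:
Initial: x=-4.0000 theta=0.4000
After 1 (propagate distance d=15): x=2.0000 theta=0.4000
After 2 (thin lens f=36): x=2.0000 theta=31/90 (≈0.3444)
After 3 (propagate distance d=27): x=11.3000 theta=31/90 (≈0.3444)
Rounded to 4 decimal places: x = 11.3000, theta = 0.3444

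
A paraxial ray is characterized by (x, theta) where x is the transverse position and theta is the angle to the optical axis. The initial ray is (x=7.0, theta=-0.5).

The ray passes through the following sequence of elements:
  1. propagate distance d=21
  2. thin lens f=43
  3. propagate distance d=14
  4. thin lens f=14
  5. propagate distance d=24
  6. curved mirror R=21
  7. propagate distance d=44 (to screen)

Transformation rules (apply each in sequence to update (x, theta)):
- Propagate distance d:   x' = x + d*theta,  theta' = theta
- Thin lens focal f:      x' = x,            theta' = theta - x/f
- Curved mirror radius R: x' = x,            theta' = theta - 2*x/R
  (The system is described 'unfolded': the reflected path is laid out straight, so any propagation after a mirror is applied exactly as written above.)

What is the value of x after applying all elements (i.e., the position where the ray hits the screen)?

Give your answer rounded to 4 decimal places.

Answer: 21.7215

Derivation:
Initial: x=7.0000 theta=-0.5000
After 1 (propagate distance d=21): x=-3.5000 theta=-0.5000
After 2 (thin lens f=43): x=-3.5000 theta=-18/43 (≈-0.4186)
After 3 (propagate distance d=14): x=-805/86 (≈-9.3605) theta=-18/43 (≈-0.4186)
After 4 (thin lens f=14): x=-805/86 (≈-9.3605) theta=0.2500
After 5 (propagate distance d=24): x=-289/86 (≈-3.3605) theta=0.2500
After 6 (curved mirror R=21): x=-289/86 (≈-3.3605) theta=2059/3612 (≈0.5700)
After 7 (propagate distance d=44 (to screen)): x=39229/1806 (≈21.7215) theta=2059/3612 (≈0.5700)
Rounded to 4 decimal places: x = 21.7215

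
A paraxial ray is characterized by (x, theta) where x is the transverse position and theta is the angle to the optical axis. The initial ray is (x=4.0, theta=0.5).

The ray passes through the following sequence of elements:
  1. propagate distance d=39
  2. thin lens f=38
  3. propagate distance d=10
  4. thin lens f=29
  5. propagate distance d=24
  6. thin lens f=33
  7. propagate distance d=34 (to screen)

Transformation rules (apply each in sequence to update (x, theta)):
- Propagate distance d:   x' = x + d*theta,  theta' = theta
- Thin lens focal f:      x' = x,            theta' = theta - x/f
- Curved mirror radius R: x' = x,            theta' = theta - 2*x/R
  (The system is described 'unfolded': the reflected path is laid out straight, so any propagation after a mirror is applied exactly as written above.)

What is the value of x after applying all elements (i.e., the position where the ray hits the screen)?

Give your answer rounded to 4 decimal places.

Initial: x=4.0000 theta=0.5000
After 1 (propagate distance d=39): x=23.5000 theta=0.5000
After 2 (thin lens f=38): x=23.5000 theta=-9/76 (≈-0.1184)
After 3 (propagate distance d=10): x=424/19 (≈22.3158) theta=-9/76 (≈-0.1184)
After 4 (thin lens f=29): x=424/19 (≈22.3158) theta=-103/116 (≈-0.8879)
After 5 (propagate distance d=24): x=554/551 (≈1.0054) theta=-103/116 (≈-0.8879)
After 6 (thin lens f=33): x=554/551 (≈1.0054) theta=-66797/72732 (≈-0.9184)
After 7 (propagate distance d=34 (to screen)): x=-1098985/36366 (≈-30.2201) theta=-66797/72732 (≈-0.9184)
Rounded to 4 decimal places: x = -30.2201

Answer: -30.2201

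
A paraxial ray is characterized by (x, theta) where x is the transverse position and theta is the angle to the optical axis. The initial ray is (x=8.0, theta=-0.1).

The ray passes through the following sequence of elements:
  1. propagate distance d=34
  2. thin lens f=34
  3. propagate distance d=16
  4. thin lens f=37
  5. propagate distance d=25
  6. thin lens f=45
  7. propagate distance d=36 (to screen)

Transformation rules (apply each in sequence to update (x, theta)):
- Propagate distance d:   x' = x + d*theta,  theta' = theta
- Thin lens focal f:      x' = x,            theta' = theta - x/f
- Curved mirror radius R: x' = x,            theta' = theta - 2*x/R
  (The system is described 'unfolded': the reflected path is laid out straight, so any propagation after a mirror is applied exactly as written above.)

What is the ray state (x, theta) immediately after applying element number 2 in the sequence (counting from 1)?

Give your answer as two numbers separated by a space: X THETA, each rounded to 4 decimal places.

Answer: 4.6000 -0.2353

Derivation:
Initial: x=8.0000 theta=-0.1000
After 1 (propagate distance d=34): x=4.6000 theta=-0.1000
After 2 (thin lens f=34): x=4.6000 theta=-4/17 (≈-0.2353)
Rounded to 4 decimal places: x = 4.6000, theta = -0.2353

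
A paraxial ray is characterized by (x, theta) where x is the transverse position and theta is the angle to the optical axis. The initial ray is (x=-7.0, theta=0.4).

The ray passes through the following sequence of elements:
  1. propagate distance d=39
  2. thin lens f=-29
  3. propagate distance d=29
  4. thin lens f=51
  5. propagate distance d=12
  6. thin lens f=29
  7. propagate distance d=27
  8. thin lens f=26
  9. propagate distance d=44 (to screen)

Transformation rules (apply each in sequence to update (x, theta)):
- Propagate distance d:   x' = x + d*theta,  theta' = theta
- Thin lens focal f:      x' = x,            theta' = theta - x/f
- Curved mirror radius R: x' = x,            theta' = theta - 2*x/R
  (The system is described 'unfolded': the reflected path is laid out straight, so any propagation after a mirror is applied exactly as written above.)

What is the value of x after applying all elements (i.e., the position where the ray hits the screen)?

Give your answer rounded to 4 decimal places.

Initial: x=-7.0000 theta=0.4000
After 1 (propagate distance d=39): x=8.6000 theta=0.4000
After 2 (thin lens f=-29): x=8.6000 theta=101/145 (≈0.6966)
After 3 (propagate distance d=29): x=28.8000 theta=101/145 (≈0.6966)
After 4 (thin lens f=51): x=28.8000 theta=65/493 (≈0.1318)
After 5 (propagate distance d=12): x=74892/2465 (≈30.3822) theta=65/493 (≈0.1318)
After 6 (thin lens f=29): x=74892/2465 (≈30.3822) theta=-3851/4205 (≈-0.9158)
After 7 (propagate distance d=27): x=404259/71485 (≈5.6552) theta=-3851/4205 (≈-0.9158)
After 8 (thin lens f=26): x=404259/71485 (≈5.6552) theta=-2106401/1858610 (≈-1.1333)
After 9 (propagate distance d=44 (to screen)): x=-8217091/185861 (≈-44.2109) theta=-2106401/1858610 (≈-1.1333)
Rounded to 4 decimal places: x = -44.2109

Answer: -44.2109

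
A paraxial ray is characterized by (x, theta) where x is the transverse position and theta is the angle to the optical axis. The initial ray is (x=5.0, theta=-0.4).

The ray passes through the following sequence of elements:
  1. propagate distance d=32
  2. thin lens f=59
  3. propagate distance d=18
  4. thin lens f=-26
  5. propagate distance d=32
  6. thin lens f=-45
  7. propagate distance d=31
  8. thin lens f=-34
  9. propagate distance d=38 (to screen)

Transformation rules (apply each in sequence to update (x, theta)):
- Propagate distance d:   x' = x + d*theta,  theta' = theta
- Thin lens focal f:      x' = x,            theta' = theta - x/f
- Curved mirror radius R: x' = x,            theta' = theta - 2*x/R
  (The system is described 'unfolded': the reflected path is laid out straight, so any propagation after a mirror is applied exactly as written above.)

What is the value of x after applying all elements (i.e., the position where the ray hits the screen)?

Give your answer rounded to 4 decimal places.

Initial: x=5.0000 theta=-0.4000
After 1 (propagate distance d=32): x=-7.8000 theta=-0.4000
After 2 (thin lens f=59): x=-7.8000 theta=-79/295 (≈-0.2678)
After 3 (propagate distance d=18): x=-3723/295 (≈-12.6203) theta=-79/295 (≈-0.2678)
After 4 (thin lens f=-26): x=-3723/295 (≈-12.6203) theta=-5777/7670 (≈-0.7532)
After 5 (propagate distance d=32): x=-140831/3835 (≈-36.7226) theta=-5777/7670 (≈-0.7532)
After 6 (thin lens f=-45): x=-140831/3835 (≈-36.7226) theta=-541627/345150 (≈-1.5693)
After 7 (propagate distance d=31): x=-29465227/345150 (≈-85.3693) theta=-541627/345150 (≈-1.5693)
After 8 (thin lens f=-34): x=-29465227/345150 (≈-85.3693) theta=-9576109/2347020 (≈-4.0801)
After 9 (propagate distance d=38 (to screen)): x=-705319607/2933775 (≈-240.4137) theta=-9576109/2347020 (≈-4.0801)
Rounded to 4 decimal places: x = -240.4137

Answer: -240.4137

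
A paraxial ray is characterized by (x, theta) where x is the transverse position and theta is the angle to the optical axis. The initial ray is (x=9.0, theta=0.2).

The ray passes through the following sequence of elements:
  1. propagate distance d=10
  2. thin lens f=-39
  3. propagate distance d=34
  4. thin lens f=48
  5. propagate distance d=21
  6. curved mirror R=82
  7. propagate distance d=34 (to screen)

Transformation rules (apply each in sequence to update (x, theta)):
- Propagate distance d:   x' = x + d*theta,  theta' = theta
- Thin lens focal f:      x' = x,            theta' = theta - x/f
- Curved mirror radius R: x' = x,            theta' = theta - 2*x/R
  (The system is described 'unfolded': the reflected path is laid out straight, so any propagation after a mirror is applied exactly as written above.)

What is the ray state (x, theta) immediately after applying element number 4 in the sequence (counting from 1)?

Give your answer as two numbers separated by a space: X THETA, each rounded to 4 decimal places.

Answer: 27.3897 -0.0886

Derivation:
Initial: x=9.0000 theta=0.2000
After 1 (propagate distance d=10): x=11.0000 theta=0.2000
After 2 (thin lens f=-39): x=11.0000 theta=94/195 (≈0.4821)
After 3 (propagate distance d=34): x=5341/195 (≈27.3897) theta=94/195 (≈0.4821)
After 4 (thin lens f=48): x=5341/195 (≈27.3897) theta=-829/9360 (≈-0.0886)
Rounded to 4 decimal places: x = 27.3897, theta = -0.0886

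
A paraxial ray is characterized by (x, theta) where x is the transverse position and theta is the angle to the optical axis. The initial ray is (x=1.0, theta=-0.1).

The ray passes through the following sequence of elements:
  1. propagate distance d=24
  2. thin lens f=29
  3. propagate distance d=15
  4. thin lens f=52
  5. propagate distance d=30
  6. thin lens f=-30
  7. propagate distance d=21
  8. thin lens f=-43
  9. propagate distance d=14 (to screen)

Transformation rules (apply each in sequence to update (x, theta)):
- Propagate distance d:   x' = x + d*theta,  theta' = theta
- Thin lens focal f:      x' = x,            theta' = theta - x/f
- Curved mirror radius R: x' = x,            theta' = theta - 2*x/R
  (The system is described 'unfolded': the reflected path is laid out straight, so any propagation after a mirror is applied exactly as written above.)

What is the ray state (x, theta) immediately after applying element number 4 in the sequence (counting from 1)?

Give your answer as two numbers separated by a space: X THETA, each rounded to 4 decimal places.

Initial: x=1.0000 theta=-0.1000
After 1 (propagate distance d=24): x=-1.4000 theta=-0.1000
After 2 (thin lens f=29): x=-1.4000 theta=-3/58 (≈-0.0517)
After 3 (propagate distance d=15): x=-631/290 (≈-2.1759) theta=-3/58 (≈-0.0517)
After 4 (thin lens f=52): x=-631/290 (≈-2.1759) theta=-149/15080 (≈-0.0099)
Rounded to 4 decimal places: x = -2.1759, theta = -0.0099

Answer: -2.1759 -0.0099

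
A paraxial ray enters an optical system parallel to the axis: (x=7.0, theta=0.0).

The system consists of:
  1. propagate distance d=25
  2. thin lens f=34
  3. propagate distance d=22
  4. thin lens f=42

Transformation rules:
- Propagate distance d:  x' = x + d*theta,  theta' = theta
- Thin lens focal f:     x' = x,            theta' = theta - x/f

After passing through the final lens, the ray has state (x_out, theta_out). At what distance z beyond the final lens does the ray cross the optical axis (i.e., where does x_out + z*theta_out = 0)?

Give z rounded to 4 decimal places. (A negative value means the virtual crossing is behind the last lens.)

Initial: x=7.0000 theta=0.0000
After 1 (propagate distance d=25): x=7.0000 theta=0.0000
After 2 (thin lens f=34): x=7.0000 theta=-7/34 (≈-0.2059)
After 3 (propagate distance d=22): x=42/17 (≈2.4706) theta=-7/34 (≈-0.2059)
After 4 (thin lens f=42): x=42/17 (≈2.4706) theta=-9/34 (≈-0.2647)
z_focus = -x_out/theta_out = -(42/17)/(-9/34) = 28/3 ≈ 9.3333
Rounded to 4 decimal places: z = 9.3333

Answer: 9.3333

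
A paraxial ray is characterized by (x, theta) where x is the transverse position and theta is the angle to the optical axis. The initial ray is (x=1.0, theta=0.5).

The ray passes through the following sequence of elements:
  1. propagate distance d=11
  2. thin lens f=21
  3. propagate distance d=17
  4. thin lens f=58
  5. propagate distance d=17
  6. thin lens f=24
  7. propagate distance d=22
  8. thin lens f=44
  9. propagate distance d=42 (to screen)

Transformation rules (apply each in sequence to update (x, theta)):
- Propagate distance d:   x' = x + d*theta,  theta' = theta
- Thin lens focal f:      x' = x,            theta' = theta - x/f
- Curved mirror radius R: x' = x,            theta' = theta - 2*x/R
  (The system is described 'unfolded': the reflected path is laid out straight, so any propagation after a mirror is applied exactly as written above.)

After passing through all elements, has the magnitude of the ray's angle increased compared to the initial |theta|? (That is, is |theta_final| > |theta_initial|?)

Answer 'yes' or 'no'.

Initial: x=1.0000 theta=0.5000
After 1 (propagate distance d=11): x=6.5000 theta=0.5000
After 2 (thin lens f=21): x=6.5000 theta=4/21 (≈0.1905)
After 3 (propagate distance d=17): x=409/42 (≈9.7381) theta=4/21 (≈0.1905)
After 4 (thin lens f=58): x=409/42 (≈9.7381) theta=55/2436 (≈0.0226)
After 5 (propagate distance d=17): x=8219/812 (≈10.1219) theta=55/2436 (≈0.0226)
After 6 (thin lens f=24): x=8219/812 (≈10.1219) theta=-2593/6496 (≈-0.3992)
After 7 (propagate distance d=22): x=4353/3248 (≈1.3402) theta=-2593/6496 (≈-0.3992)
After 8 (thin lens f=44): x=4353/3248 (≈1.3402) theta=-61399/142912 (≈-0.4296)
After 9 (propagate distance d=42 (to screen)): x=-1193613/71456 (≈-16.7042) theta=-61399/142912 (≈-0.4296)
|theta_initial|=0.5000 |theta_final|=61399/142912 (≈0.4296) -> not increased

Answer: no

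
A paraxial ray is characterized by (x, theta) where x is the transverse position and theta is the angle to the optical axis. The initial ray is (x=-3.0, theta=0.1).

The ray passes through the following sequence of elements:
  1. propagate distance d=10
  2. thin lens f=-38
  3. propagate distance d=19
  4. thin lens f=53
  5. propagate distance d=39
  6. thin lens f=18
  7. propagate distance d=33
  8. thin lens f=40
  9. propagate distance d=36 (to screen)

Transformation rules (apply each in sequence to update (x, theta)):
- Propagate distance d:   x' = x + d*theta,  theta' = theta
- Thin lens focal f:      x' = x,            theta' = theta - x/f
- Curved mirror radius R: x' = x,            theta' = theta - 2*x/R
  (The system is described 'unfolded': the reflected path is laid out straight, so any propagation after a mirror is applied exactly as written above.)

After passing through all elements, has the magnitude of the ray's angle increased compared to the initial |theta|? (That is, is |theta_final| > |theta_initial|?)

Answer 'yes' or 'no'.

Initial: x=-3.0000 theta=0.1000
After 1 (propagate distance d=10): x=-2.0000 theta=0.1000
After 2 (thin lens f=-38): x=-2.0000 theta=9/190 (≈0.0474)
After 3 (propagate distance d=19): x=-1.1000 theta=9/190 (≈0.0474)
After 4 (thin lens f=53): x=-1.1000 theta=343/5035 (≈0.0681)
After 5 (propagate distance d=39): x=15677/10070 (≈1.5568) theta=343/5035 (≈0.0681)
After 6 (thin lens f=18): x=15677/10070 (≈1.5568) theta=-3329/181260 (≈-0.0184)
After 7 (propagate distance d=33): x=57443/60420 (≈0.9507) theta=-3329/181260 (≈-0.0184)
After 8 (thin lens f=40): x=57443/60420 (≈0.9507) theta=-305489/7250400 (≈-0.0421)
After 9 (propagate distance d=36 (to screen)): x=-342037/604200 (≈-0.5661) theta=-305489/7250400 (≈-0.0421)
|theta_initial|=0.1000 |theta_final|=305489/7250400 (≈0.0421) -> not increased

Answer: no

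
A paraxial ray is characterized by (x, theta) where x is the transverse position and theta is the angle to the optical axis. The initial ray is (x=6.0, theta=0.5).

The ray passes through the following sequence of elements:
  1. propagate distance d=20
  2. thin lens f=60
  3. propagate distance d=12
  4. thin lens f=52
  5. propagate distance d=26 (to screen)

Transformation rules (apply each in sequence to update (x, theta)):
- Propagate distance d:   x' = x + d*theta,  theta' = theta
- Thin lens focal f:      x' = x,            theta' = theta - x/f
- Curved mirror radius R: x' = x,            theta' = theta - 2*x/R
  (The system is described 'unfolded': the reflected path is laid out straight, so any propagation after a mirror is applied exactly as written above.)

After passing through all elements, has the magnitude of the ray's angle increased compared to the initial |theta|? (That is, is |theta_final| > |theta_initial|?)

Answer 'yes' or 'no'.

Initial: x=6.0000 theta=0.5000
After 1 (propagate distance d=20): x=16.0000 theta=0.5000
After 2 (thin lens f=60): x=16.0000 theta=7/30 (≈0.2333)
After 3 (propagate distance d=12): x=18.8000 theta=7/30 (≈0.2333)
After 4 (thin lens f=52): x=18.8000 theta=-5/39 (≈-0.1282)
After 5 (propagate distance d=26 (to screen)): x=232/15 (≈15.4667) theta=-5/39 (≈-0.1282)
|theta_initial|=0.5000 |theta_final|=5/39 (≈0.1282) -> not increased

Answer: no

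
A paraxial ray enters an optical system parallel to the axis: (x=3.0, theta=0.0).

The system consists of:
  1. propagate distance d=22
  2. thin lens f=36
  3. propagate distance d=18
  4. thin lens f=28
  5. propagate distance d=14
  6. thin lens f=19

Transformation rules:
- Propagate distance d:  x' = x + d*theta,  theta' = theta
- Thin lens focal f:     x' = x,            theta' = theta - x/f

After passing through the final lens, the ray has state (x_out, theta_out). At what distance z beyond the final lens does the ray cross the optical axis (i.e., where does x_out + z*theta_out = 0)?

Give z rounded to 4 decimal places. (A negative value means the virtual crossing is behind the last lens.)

Answer: -3.6240

Derivation:
Initial: x=3.0000 theta=0.0000
After 1 (propagate distance d=22): x=3.0000 theta=0.0000
After 2 (thin lens f=36): x=3.0000 theta=-1/12 (≈-0.0833)
After 3 (propagate distance d=18): x=1.5000 theta=-1/12 (≈-0.0833)
After 4 (thin lens f=28): x=1.5000 theta=-23/168 (≈-0.1369)
After 5 (propagate distance d=14): x=-5/12 (≈-0.4167) theta=-23/168 (≈-0.1369)
After 6 (thin lens f=19): x=-5/12 (≈-0.4167) theta=-367/3192 (≈-0.1150)
z_focus = -x_out/theta_out = -(-5/12)/(-367/3192) = -1330/367 ≈ -3.6240
Rounded to 4 decimal places: z = -3.6240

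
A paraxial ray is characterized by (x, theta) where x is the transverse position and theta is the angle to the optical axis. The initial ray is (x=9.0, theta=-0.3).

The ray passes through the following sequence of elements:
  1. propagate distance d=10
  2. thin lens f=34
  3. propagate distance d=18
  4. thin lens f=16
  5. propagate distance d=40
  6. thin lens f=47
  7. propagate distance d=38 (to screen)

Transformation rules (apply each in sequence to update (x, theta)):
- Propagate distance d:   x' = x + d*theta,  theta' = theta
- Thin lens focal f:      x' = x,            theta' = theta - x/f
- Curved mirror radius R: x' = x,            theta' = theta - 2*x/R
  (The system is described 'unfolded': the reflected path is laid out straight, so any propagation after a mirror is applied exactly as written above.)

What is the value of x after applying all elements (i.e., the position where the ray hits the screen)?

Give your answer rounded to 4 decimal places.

Answer: -14.8963

Derivation:
Initial: x=9.0000 theta=-0.3000
After 1 (propagate distance d=10): x=6.0000 theta=-0.3000
After 2 (thin lens f=34): x=6.0000 theta=-81/170 (≈-0.4765)
After 3 (propagate distance d=18): x=-219/85 (≈-2.5765) theta=-81/170 (≈-0.4765)
After 4 (thin lens f=16): x=-219/85 (≈-2.5765) theta=-429/1360 (≈-0.3154)
After 5 (propagate distance d=40): x=-2583/170 (≈-15.1941) theta=-429/1360 (≈-0.3154)
After 6 (thin lens f=47): x=-2583/170 (≈-15.1941) theta=501/63920 (≈0.0078)
After 7 (propagate distance d=38 (to screen)): x=-5601/376 (≈-14.8963) theta=501/63920 (≈0.0078)
Rounded to 4 decimal places: x = -14.8963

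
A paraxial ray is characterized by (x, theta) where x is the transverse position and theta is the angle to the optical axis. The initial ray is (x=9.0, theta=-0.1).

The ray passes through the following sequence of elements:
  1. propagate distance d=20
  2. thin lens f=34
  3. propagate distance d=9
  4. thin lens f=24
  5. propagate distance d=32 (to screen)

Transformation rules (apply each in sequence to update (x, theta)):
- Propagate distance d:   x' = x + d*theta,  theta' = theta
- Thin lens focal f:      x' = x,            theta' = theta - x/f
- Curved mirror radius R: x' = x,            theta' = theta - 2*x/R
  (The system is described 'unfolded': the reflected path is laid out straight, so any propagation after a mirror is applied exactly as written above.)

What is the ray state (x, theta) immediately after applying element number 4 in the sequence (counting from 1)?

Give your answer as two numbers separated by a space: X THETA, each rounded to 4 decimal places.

Initial: x=9.0000 theta=-0.1000
After 1 (propagate distance d=20): x=7.0000 theta=-0.1000
After 2 (thin lens f=34): x=7.0000 theta=-26/85 (≈-0.3059)
After 3 (propagate distance d=9): x=361/85 (≈4.2471) theta=-26/85 (≈-0.3059)
After 4 (thin lens f=24): x=361/85 (≈4.2471) theta=-197/408 (≈-0.4828)
Rounded to 4 decimal places: x = 4.2471, theta = -0.4828

Answer: 4.2471 -0.4828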